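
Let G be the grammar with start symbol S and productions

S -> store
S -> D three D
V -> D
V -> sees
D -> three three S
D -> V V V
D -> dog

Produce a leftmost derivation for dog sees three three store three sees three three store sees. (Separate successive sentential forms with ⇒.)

S ⇒ D three D   [S -> D three D]
D three D ⇒ V V V three D   [D -> V V V]
V V V three D ⇒ D V V three D   [V -> D]
D V V three D ⇒ dog V V three D   [D -> dog]
dog V V three D ⇒ dog sees V three D   [V -> sees]
dog sees V three D ⇒ dog sees D three D   [V -> D]
dog sees D three D ⇒ dog sees three three S three D   [D -> three three S]
dog sees three three S three D ⇒ dog sees three three store three D   [S -> store]
dog sees three three store three D ⇒ dog sees three three store three V V V   [D -> V V V]
dog sees three three store three V V V ⇒ dog sees three three store three sees V V   [V -> sees]
dog sees three three store three sees V V ⇒ dog sees three three store three sees D V   [V -> D]
dog sees three three store three sees D V ⇒ dog sees three three store three sees three three S V   [D -> three three S]
dog sees three three store three sees three three S V ⇒ dog sees three three store three sees three three store V   [S -> store]
dog sees three three store three sees three three store V ⇒ dog sees three three store three sees three three store sees   [V -> sees]

S ⇒ D three D ⇒ V V V three D ⇒ D V V three D ⇒ dog V V three D ⇒ dog sees V three D ⇒ dog sees D three D ⇒ dog sees three three S three D ⇒ dog sees three three store three D ⇒ dog sees three three store three V V V ⇒ dog sees three three store three sees V V ⇒ dog sees three three store three sees D V ⇒ dog sees three three store three sees three three S V ⇒ dog sees three three store three sees three three store V ⇒ dog sees three three store three sees three three store sees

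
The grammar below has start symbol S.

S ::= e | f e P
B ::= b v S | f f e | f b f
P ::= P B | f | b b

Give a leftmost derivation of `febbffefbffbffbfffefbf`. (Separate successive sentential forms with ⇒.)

S ⇒ feP   [S ::= f e P]
feP ⇒ fePB   [P ::= P B]
fePB ⇒ fePBB   [P ::= P B]
fePBB ⇒ fePBBB   [P ::= P B]
fePBBB ⇒ fePBBBB   [P ::= P B]
fePBBBB ⇒ fePBBBBB   [P ::= P B]
fePBBBBB ⇒ fePBBBBBB   [P ::= P B]
fePBBBBBB ⇒ febbBBBBBB   [P ::= b b]
febbBBBBBB ⇒ febbffeBBBBB   [B ::= f f e]
febbffeBBBBB ⇒ febbffefbfBBBB   [B ::= f b f]
febbffefbfBBBB ⇒ febbffefbffbfBBB   [B ::= f b f]
febbffefbffbfBBB ⇒ febbffefbffbffbfBB   [B ::= f b f]
febbffefbffbffbfBB ⇒ febbffefbffbffbfffeB   [B ::= f f e]
febbffefbffbffbfffeB ⇒ febbffefbffbffbfffefbf   [B ::= f b f]

S⇒feP⇒fePB⇒fePBB⇒fePBBB⇒fePBBBB⇒fePBBBBB⇒fePBBBBBB⇒febbBBBBBB⇒febbffeBBBBB⇒febbffefbfBBBB⇒febbffefbffbfBBB⇒febbffefbffbffbfBB⇒febbffefbffbffbfffeB⇒febbffefbffbffbfffefbf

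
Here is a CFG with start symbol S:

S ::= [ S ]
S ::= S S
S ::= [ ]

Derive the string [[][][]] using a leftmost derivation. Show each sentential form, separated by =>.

S => [S]   [S ::= [ S ]]
[S] => [SS]   [S ::= S S]
[SS] => [[]S]   [S ::= [ ]]
[[]S] => [[]SS]   [S ::= S S]
[[]SS] => [[][]S]   [S ::= [ ]]
[[][]S] => [[][][]]   [S ::= [ ]]

S => [S] => [SS] => [[]S] => [[]SS] => [[][]S] => [[][][]]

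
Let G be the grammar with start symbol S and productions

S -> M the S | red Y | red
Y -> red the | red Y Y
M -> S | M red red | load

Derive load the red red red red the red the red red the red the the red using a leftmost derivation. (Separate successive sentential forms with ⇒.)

S ⇒ M the S ⇒ load the S ⇒ load the M the S ⇒ load the S the S ⇒ load the red Y the S ⇒ load the red red Y Y the S ⇒ load the red red red Y Y Y the S ⇒ load the red red red red the Y Y the S ⇒ load the red red red red the red the Y the S ⇒ load the red red red red the red the red Y Y the S ⇒ load the red red red red the red the red red the Y the S ⇒ load the red red red red the red the red red the red the the S ⇒ load the red red red red the red the red red the red the the red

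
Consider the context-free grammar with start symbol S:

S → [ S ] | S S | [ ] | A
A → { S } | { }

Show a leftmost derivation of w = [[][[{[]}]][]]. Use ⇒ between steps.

S ⇒ [S]   [S → [ S ]]
[S] ⇒ [SS]   [S → S S]
[SS] ⇒ [[]S]   [S → [ ]]
[[]S] ⇒ [[]SS]   [S → S S]
[[]SS] ⇒ [[][S]S]   [S → [ S ]]
[[][S]S] ⇒ [[][[S]]S]   [S → [ S ]]
[[][[S]]S] ⇒ [[][[A]]S]   [S → A]
[[][[A]]S] ⇒ [[][[{S}]]S]   [A → { S }]
[[][[{S}]]S] ⇒ [[][[{[]}]]S]   [S → [ ]]
[[][[{[]}]]S] ⇒ [[][[{[]}]][]]   [S → [ ]]

S ⇒ [S] ⇒ [SS] ⇒ [[]S] ⇒ [[]SS] ⇒ [[][S]S] ⇒ [[][[S]]S] ⇒ [[][[A]]S] ⇒ [[][[{S}]]S] ⇒ [[][[{[]}]]S] ⇒ [[][[{[]}]][]]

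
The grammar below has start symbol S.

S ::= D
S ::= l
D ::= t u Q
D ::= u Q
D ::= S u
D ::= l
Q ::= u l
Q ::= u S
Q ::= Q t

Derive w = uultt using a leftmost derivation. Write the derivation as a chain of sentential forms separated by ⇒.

S ⇒ D   [S ::= D]
D ⇒ uQ   [D ::= u Q]
uQ ⇒ uQt   [Q ::= Q t]
uQt ⇒ uQtt   [Q ::= Q t]
uQtt ⇒ uultt   [Q ::= u l]

S ⇒ D ⇒ uQ ⇒ uQt ⇒ uQtt ⇒ uultt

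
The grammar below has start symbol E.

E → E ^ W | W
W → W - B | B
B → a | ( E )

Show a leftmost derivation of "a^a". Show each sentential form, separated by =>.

E => E^W   [E → E ^ W]
E^W => W^W   [E → W]
W^W => B^W   [W → B]
B^W => a^W   [B → a]
a^W => a^B   [W → B]
a^B => a^a   [B → a]

E => E^W => W^W => B^W => a^W => a^B => a^a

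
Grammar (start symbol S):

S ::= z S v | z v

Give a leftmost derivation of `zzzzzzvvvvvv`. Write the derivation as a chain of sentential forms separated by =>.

S => zSv => zzSvv => zzzSvvv => zzzzSvvvv => zzzzzSvvvvv => zzzzzzvvvvvv

S => zSv   [S ::= z S v]
zSv => zzSvv   [S ::= z S v]
zzSvv => zzzSvvv   [S ::= z S v]
zzzSvvv => zzzzSvvvv   [S ::= z S v]
zzzzSvvvv => zzzzzSvvvvv   [S ::= z S v]
zzzzzSvvvvv => zzzzzzvvvvvv   [S ::= z v]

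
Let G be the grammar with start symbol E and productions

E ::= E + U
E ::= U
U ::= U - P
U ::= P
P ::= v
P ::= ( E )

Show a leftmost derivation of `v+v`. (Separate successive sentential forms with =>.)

E => E+U   [E ::= E + U]
E+U => U+U   [E ::= U]
U+U => P+U   [U ::= P]
P+U => v+U   [P ::= v]
v+U => v+P   [U ::= P]
v+P => v+v   [P ::= v]

E => E+U => U+U => P+U => v+U => v+P => v+v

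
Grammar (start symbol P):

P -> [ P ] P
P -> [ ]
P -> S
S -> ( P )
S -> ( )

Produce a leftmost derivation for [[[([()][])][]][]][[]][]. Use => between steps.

P => [P]P => [[P]P]P => [[[P]P]P]P => [[[S]P]P]P => [[[(P)]P]P]P => [[[([P]P)]P]P]P => [[[([S]P)]P]P]P => [[[([()]P)]P]P]P => [[[([()][])]P]P]P => [[[([()][])][]]P]P => [[[([()][])][]][]]P => [[[([()][])][]][]][P]P => [[[([()][])][]][]][[]]P => [[[([()][])][]][]][[]][]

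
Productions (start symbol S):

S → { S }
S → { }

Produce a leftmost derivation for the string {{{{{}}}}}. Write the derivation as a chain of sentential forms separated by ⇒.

S ⇒ {S} ⇒ {{S}} ⇒ {{{S}}} ⇒ {{{{S}}}} ⇒ {{{{{}}}}}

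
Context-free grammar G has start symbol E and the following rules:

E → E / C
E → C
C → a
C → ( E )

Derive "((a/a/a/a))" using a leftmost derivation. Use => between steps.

E => C   [E → C]
C => (E)   [C → ( E )]
(E) => (C)   [E → C]
(C) => ((E))   [C → ( E )]
((E)) => ((E/C))   [E → E / C]
((E/C)) => ((E/C/C))   [E → E / C]
((E/C/C)) => ((E/C/C/C))   [E → E / C]
((E/C/C/C)) => ((C/C/C/C))   [E → C]
((C/C/C/C)) => ((a/C/C/C))   [C → a]
((a/C/C/C)) => ((a/a/C/C))   [C → a]
((a/a/C/C)) => ((a/a/a/C))   [C → a]
((a/a/a/C)) => ((a/a/a/a))   [C → a]

E => C => (E) => (C) => ((E)) => ((E/C)) => ((E/C/C)) => ((E/C/C/C)) => ((C/C/C/C)) => ((a/C/C/C)) => ((a/a/C/C)) => ((a/a/a/C)) => ((a/a/a/a))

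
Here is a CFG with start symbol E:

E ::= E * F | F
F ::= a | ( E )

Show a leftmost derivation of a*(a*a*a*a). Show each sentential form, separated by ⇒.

E ⇒ E*F   [E ::= E * F]
E*F ⇒ F*F   [E ::= F]
F*F ⇒ a*F   [F ::= a]
a*F ⇒ a*(E)   [F ::= ( E )]
a*(E) ⇒ a*(E*F)   [E ::= E * F]
a*(E*F) ⇒ a*(E*F*F)   [E ::= E * F]
a*(E*F*F) ⇒ a*(E*F*F*F)   [E ::= E * F]
a*(E*F*F*F) ⇒ a*(F*F*F*F)   [E ::= F]
a*(F*F*F*F) ⇒ a*(a*F*F*F)   [F ::= a]
a*(a*F*F*F) ⇒ a*(a*a*F*F)   [F ::= a]
a*(a*a*F*F) ⇒ a*(a*a*a*F)   [F ::= a]
a*(a*a*a*F) ⇒ a*(a*a*a*a)   [F ::= a]

E ⇒ E*F ⇒ F*F ⇒ a*F ⇒ a*(E) ⇒ a*(E*F) ⇒ a*(E*F*F) ⇒ a*(E*F*F*F) ⇒ a*(F*F*F*F) ⇒ a*(a*F*F*F) ⇒ a*(a*a*F*F) ⇒ a*(a*a*a*F) ⇒ a*(a*a*a*a)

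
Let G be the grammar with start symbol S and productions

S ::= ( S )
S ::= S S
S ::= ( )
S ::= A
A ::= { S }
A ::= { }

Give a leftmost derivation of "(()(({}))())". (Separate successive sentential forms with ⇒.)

S ⇒ (S) ⇒ (SS) ⇒ (SSS) ⇒ (()SS) ⇒ (()(S)S) ⇒ (()((S))S) ⇒ (()((A))S) ⇒ (()(({}))S) ⇒ (()(({}))())

S ⇒ (S)   [S ::= ( S )]
(S) ⇒ (SS)   [S ::= S S]
(SS) ⇒ (SSS)   [S ::= S S]
(SSS) ⇒ (()SS)   [S ::= ( )]
(()SS) ⇒ (()(S)S)   [S ::= ( S )]
(()(S)S) ⇒ (()((S))S)   [S ::= ( S )]
(()((S))S) ⇒ (()((A))S)   [S ::= A]
(()((A))S) ⇒ (()(({}))S)   [A ::= { }]
(()(({}))S) ⇒ (()(({}))())   [S ::= ( )]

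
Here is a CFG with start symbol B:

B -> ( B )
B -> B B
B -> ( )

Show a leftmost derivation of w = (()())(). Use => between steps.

B => BB   [B -> B B]
BB => (B)B   [B -> ( B )]
(B)B => (BB)B   [B -> B B]
(BB)B => (()B)B   [B -> ( )]
(()B)B => (()())B   [B -> ( )]
(()())B => (()())()   [B -> ( )]

B => BB => (B)B => (BB)B => (()B)B => (()())B => (()())()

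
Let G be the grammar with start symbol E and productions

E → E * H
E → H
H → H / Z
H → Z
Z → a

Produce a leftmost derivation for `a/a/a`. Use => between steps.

E => H => H/Z => H/Z/Z => Z/Z/Z => a/Z/Z => a/a/Z => a/a/a

E => H   [E → H]
H => H/Z   [H → H / Z]
H/Z => H/Z/Z   [H → H / Z]
H/Z/Z => Z/Z/Z   [H → Z]
Z/Z/Z => a/Z/Z   [Z → a]
a/Z/Z => a/a/Z   [Z → a]
a/a/Z => a/a/a   [Z → a]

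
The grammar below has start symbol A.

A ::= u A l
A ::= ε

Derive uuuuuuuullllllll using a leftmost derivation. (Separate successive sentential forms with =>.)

A => uAl   [A ::= u A l]
uAl => uuAll   [A ::= u A l]
uuAll => uuuAlll   [A ::= u A l]
uuuAlll => uuuuAllll   [A ::= u A l]
uuuuAllll => uuuuuAlllll   [A ::= u A l]
uuuuuAlllll => uuuuuuAllllll   [A ::= u A l]
uuuuuuAllllll => uuuuuuuAlllllll   [A ::= u A l]
uuuuuuuAlllllll => uuuuuuuuAllllllll   [A ::= u A l]
uuuuuuuuAllllllll => uuuuuuuullllllll   [A ::= ε]

A=>uAl=>uuAll=>uuuAlll=>uuuuAllll=>uuuuuAlllll=>uuuuuuAllllll=>uuuuuuuAlllllll=>uuuuuuuuAllllllll=>uuuuuuuullllllll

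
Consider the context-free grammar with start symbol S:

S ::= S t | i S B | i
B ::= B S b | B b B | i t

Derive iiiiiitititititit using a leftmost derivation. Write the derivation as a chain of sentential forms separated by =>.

S => iSB => iiSBB => iiiSBBB => iiiiSBBBB => iiiiiSBBBBB => iiiiiStBBBBB => iiiiiitBBBBB => iiiiiititBBBB => iiiiiitititBBB => iiiiiititititBB => iiiiiitititititB => iiiiiitititititit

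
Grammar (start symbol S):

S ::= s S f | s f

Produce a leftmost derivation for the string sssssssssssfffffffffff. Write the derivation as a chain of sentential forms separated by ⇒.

S⇒sSf⇒ssSff⇒sssSfff⇒ssssSffff⇒sssssSfffff⇒ssssssSffffff⇒sssssssSfffffff⇒ssssssssSffffffff⇒sssssssssSfffffffff⇒ssssssssssSffffffffff⇒sssssssssssfffffffffff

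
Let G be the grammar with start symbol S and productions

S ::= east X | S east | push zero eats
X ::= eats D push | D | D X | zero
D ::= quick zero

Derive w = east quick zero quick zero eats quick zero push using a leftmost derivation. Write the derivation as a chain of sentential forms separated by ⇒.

S ⇒ east X   [S ::= east X]
east X ⇒ east D X   [X ::= D X]
east D X ⇒ east quick zero X   [D ::= quick zero]
east quick zero X ⇒ east quick zero D X   [X ::= D X]
east quick zero D X ⇒ east quick zero quick zero X   [D ::= quick zero]
east quick zero quick zero X ⇒ east quick zero quick zero eats D push   [X ::= eats D push]
east quick zero quick zero eats D push ⇒ east quick zero quick zero eats quick zero push   [D ::= quick zero]

S ⇒ east X ⇒ east D X ⇒ east quick zero X ⇒ east quick zero D X ⇒ east quick zero quick zero X ⇒ east quick zero quick zero eats D push ⇒ east quick zero quick zero eats quick zero push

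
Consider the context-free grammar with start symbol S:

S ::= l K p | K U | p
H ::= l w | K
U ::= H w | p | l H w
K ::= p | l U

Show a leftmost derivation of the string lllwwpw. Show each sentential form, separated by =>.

S => KU => lUU => llHwU => lllwwU => lllwwHw => lllwwKw => lllwwpw

S => KU   [S ::= K U]
KU => lUU   [K ::= l U]
lUU => llHwU   [U ::= l H w]
llHwU => lllwwU   [H ::= l w]
lllwwU => lllwwHw   [U ::= H w]
lllwwHw => lllwwKw   [H ::= K]
lllwwKw => lllwwpw   [K ::= p]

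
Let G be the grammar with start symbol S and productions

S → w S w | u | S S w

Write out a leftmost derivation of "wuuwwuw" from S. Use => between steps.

S=>SSw=>wSwSw=>wSSwwSw=>wuSwwSw=>wuuwwSw=>wuuwwuw

S => SSw   [S → S S w]
SSw => wSwSw   [S → w S w]
wSwSw => wSSwwSw   [S → S S w]
wSSwwSw => wuSwwSw   [S → u]
wuSwwSw => wuuwwSw   [S → u]
wuuwwSw => wuuwwuw   [S → u]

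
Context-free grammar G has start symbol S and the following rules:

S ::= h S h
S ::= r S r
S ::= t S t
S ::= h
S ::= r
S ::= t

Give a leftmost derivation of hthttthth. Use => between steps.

S => hSh   [S ::= h S h]
hSh => htSth   [S ::= t S t]
htSth => hthShth   [S ::= h S h]
hthShth => hthtSthth   [S ::= t S t]
hthtSthth => hthttthth   [S ::= t]

S => hSh => htSth => hthShth => hthtSthth => hthttthth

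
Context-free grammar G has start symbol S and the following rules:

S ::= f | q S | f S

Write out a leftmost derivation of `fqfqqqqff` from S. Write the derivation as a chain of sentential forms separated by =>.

S => fS => fqS => fqfS => fqfqS => fqfqqS => fqfqqqS => fqfqqqqS => fqfqqqqfS => fqfqqqqff

S => fS   [S ::= f S]
fS => fqS   [S ::= q S]
fqS => fqfS   [S ::= f S]
fqfS => fqfqS   [S ::= q S]
fqfqS => fqfqqS   [S ::= q S]
fqfqqS => fqfqqqS   [S ::= q S]
fqfqqqS => fqfqqqqS   [S ::= q S]
fqfqqqqS => fqfqqqqfS   [S ::= f S]
fqfqqqqfS => fqfqqqqff   [S ::= f]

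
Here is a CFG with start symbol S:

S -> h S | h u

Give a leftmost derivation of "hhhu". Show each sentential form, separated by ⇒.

S ⇒ hS ⇒ hhS ⇒ hhhu

S ⇒ hS   [S -> h S]
hS ⇒ hhS   [S -> h S]
hhS ⇒ hhhu   [S -> h u]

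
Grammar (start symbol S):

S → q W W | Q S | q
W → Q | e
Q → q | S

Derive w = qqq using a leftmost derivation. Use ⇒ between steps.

S ⇒ QS ⇒ SS ⇒ QSS ⇒ qSS ⇒ qqS ⇒ qqq

S ⇒ QS   [S → Q S]
QS ⇒ SS   [Q → S]
SS ⇒ QSS   [S → Q S]
QSS ⇒ qSS   [Q → q]
qSS ⇒ qqS   [S → q]
qqS ⇒ qqq   [S → q]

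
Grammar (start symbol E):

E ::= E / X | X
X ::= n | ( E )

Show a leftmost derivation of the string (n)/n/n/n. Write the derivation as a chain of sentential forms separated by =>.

E => E/X   [E ::= E / X]
E/X => E/X/X   [E ::= E / X]
E/X/X => E/X/X/X   [E ::= E / X]
E/X/X/X => X/X/X/X   [E ::= X]
X/X/X/X => (E)/X/X/X   [X ::= ( E )]
(E)/X/X/X => (X)/X/X/X   [E ::= X]
(X)/X/X/X => (n)/X/X/X   [X ::= n]
(n)/X/X/X => (n)/n/X/X   [X ::= n]
(n)/n/X/X => (n)/n/n/X   [X ::= n]
(n)/n/n/X => (n)/n/n/n   [X ::= n]

E=>E/X=>E/X/X=>E/X/X/X=>X/X/X/X=>(E)/X/X/X=>(X)/X/X/X=>(n)/X/X/X=>(n)/n/X/X=>(n)/n/n/X=>(n)/n/n/n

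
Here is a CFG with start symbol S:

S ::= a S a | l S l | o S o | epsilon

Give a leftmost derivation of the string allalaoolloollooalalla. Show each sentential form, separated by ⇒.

S ⇒ aSa   [S ::= a S a]
aSa ⇒ alSla   [S ::= l S l]
alSla ⇒ allSlla   [S ::= l S l]
allSlla ⇒ allaSalla   [S ::= a S a]
allaSalla ⇒ allalSlalla   [S ::= l S l]
allalSlalla ⇒ allalaSalalla   [S ::= a S a]
allalaSalalla ⇒ allalaoSoalalla   [S ::= o S o]
allalaoSoalalla ⇒ allalaooSooalalla   [S ::= o S o]
allalaooSooalalla ⇒ allalaoolSlooalalla   [S ::= l S l]
allalaoolSlooalalla ⇒ allalaoollSllooalalla   [S ::= l S l]
allalaoollSllooalalla ⇒ allalaoolloSollooalalla   [S ::= o S o]
allalaoolloSollooalalla ⇒ allalaoolloollooalalla   [S ::= epsilon]

S ⇒ aSa ⇒ alSla ⇒ allSlla ⇒ allaSalla ⇒ allalSlalla ⇒ allalaSalalla ⇒ allalaoSoalalla ⇒ allalaooSooalalla ⇒ allalaoolSlooalalla ⇒ allalaoollSllooalalla ⇒ allalaoolloSollooalalla ⇒ allalaoolloollooalalla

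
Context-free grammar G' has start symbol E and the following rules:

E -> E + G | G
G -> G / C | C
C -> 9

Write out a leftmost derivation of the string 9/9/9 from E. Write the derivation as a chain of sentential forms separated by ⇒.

E ⇒ G ⇒ G/C ⇒ G/C/C ⇒ C/C/C ⇒ 9/C/C ⇒ 9/9/C ⇒ 9/9/9

E ⇒ G   [E -> G]
G ⇒ G/C   [G -> G / C]
G/C ⇒ G/C/C   [G -> G / C]
G/C/C ⇒ C/C/C   [G -> C]
C/C/C ⇒ 9/C/C   [C -> 9]
9/C/C ⇒ 9/9/C   [C -> 9]
9/9/C ⇒ 9/9/9   [C -> 9]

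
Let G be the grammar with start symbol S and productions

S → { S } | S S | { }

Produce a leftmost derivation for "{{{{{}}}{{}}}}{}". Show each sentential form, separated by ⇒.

S ⇒ SS ⇒ {S}S ⇒ {{S}}S ⇒ {{SS}}S ⇒ {{{S}S}}S ⇒ {{{{S}}S}}S ⇒ {{{{{}}}S}}S ⇒ {{{{{}}}{S}}}S ⇒ {{{{{}}}{{}}}}S ⇒ {{{{{}}}{{}}}}{}

S ⇒ SS   [S → S S]
SS ⇒ {S}S   [S → { S }]
{S}S ⇒ {{S}}S   [S → { S }]
{{S}}S ⇒ {{SS}}S   [S → S S]
{{SS}}S ⇒ {{{S}S}}S   [S → { S }]
{{{S}S}}S ⇒ {{{{S}}S}}S   [S → { S }]
{{{{S}}S}}S ⇒ {{{{{}}}S}}S   [S → { }]
{{{{{}}}S}}S ⇒ {{{{{}}}{S}}}S   [S → { S }]
{{{{{}}}{S}}}S ⇒ {{{{{}}}{{}}}}S   [S → { }]
{{{{{}}}{{}}}}S ⇒ {{{{{}}}{{}}}}{}   [S → { }]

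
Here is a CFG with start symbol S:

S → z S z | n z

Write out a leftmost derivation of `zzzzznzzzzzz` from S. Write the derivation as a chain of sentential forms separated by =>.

S => zSz   [S → z S z]
zSz => zzSzz   [S → z S z]
zzSzz => zzzSzzz   [S → z S z]
zzzSzzz => zzzzSzzzz   [S → z S z]
zzzzSzzzz => zzzzzSzzzzz   [S → z S z]
zzzzzSzzzzz => zzzzznzzzzzz   [S → n z]

S => zSz => zzSzz => zzzSzzz => zzzzSzzzz => zzzzzSzzzzz => zzzzznzzzzzz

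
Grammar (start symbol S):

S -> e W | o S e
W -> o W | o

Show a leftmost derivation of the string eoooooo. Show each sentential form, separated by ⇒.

S⇒eW⇒eoW⇒eooW⇒eoooW⇒eooooW⇒eoooooW⇒eoooooo

S ⇒ eW   [S -> e W]
eW ⇒ eoW   [W -> o W]
eoW ⇒ eooW   [W -> o W]
eooW ⇒ eoooW   [W -> o W]
eoooW ⇒ eooooW   [W -> o W]
eooooW ⇒ eoooooW   [W -> o W]
eoooooW ⇒ eoooooo   [W -> o]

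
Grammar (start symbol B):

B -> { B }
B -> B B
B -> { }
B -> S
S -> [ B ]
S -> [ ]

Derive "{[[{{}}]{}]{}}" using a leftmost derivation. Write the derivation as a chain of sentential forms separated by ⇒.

B⇒{B}⇒{BB}⇒{SB}⇒{[B]B}⇒{[BB]B}⇒{[SB]B}⇒{[[B]B]B}⇒{[[{B}]B]B}⇒{[[{{}}]B]B}⇒{[[{{}}]{}]B}⇒{[[{{}}]{}]{}}

B ⇒ {B}   [B -> { B }]
{B} ⇒ {BB}   [B -> B B]
{BB} ⇒ {SB}   [B -> S]
{SB} ⇒ {[B]B}   [S -> [ B ]]
{[B]B} ⇒ {[BB]B}   [B -> B B]
{[BB]B} ⇒ {[SB]B}   [B -> S]
{[SB]B} ⇒ {[[B]B]B}   [S -> [ B ]]
{[[B]B]B} ⇒ {[[{B}]B]B}   [B -> { B }]
{[[{B}]B]B} ⇒ {[[{{}}]B]B}   [B -> { }]
{[[{{}}]B]B} ⇒ {[[{{}}]{}]B}   [B -> { }]
{[[{{}}]{}]B} ⇒ {[[{{}}]{}]{}}   [B -> { }]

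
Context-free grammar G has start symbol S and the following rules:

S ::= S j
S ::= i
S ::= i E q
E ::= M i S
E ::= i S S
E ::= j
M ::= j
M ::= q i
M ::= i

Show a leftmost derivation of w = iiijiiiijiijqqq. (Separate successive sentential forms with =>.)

S => iEq   [S ::= i E q]
iEq => iiSSq   [E ::= i S S]
iiSSq => iiSjSq   [S ::= S j]
iiSjSq => iiijSq   [S ::= i]
iiijSq => iiijiEqq   [S ::= i E q]
iiijiEqq => iiijiMiSqq   [E ::= M i S]
iiijiMiSqq => iiijiiiSqq   [M ::= i]
iiijiiiSqq => iiijiiiiEqqq   [S ::= i E q]
iiijiiiiEqqq => iiijiiiiMiSqqq   [E ::= M i S]
iiijiiiiMiSqqq => iiijiiiijiSqqq   [M ::= j]
iiijiiiijiSqqq => iiijiiiijiSjqqq   [S ::= S j]
iiijiiiijiSjqqq => iiijiiiijiijqqq   [S ::= i]

S => iEq => iiSSq => iiSjSq => iiijSq => iiijiEqq => iiijiMiSqq => iiijiiiSqq => iiijiiiiEqqq => iiijiiiiMiSqqq => iiijiiiijiSqqq => iiijiiiijiSjqqq => iiijiiiijiijqqq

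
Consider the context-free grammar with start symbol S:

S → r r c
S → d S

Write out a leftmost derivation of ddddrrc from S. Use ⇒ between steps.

S⇒dS⇒ddS⇒dddS⇒ddddS⇒ddddrrc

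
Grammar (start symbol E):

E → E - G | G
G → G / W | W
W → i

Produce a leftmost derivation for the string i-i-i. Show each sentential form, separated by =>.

E => E-G   [E → E - G]
E-G => E-G-G   [E → E - G]
E-G-G => G-G-G   [E → G]
G-G-G => W-G-G   [G → W]
W-G-G => i-G-G   [W → i]
i-G-G => i-W-G   [G → W]
i-W-G => i-i-G   [W → i]
i-i-G => i-i-W   [G → W]
i-i-W => i-i-i   [W → i]

E => E-G => E-G-G => G-G-G => W-G-G => i-G-G => i-W-G => i-i-G => i-i-W => i-i-i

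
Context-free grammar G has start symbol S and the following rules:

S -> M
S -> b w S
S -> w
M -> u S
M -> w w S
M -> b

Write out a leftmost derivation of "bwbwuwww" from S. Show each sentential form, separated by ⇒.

S⇒bwS⇒bwbwS⇒bwbwM⇒bwbwuS⇒bwbwuM⇒bwbwuwwS⇒bwbwuwww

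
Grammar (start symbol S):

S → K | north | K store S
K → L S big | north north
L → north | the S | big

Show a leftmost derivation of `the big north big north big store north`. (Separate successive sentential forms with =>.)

S => K store S => L S big store S => the S S big store S => the K S big store S => the L S big S big store S => the big S big S big store S => the big north big S big store S => the big north big north big store S => the big north big north big store north

S => K store S   [S → K store S]
K store S => L S big store S   [K → L S big]
L S big store S => the S S big store S   [L → the S]
the S S big store S => the K S big store S   [S → K]
the K S big store S => the L S big S big store S   [K → L S big]
the L S big S big store S => the big S big S big store S   [L → big]
the big S big S big store S => the big north big S big store S   [S → north]
the big north big S big store S => the big north big north big store S   [S → north]
the big north big north big store S => the big north big north big store north   [S → north]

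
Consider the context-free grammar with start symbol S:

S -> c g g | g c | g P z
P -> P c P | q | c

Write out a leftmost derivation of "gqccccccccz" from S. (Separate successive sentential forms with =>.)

S => gPz   [S -> g P z]
gPz => gPcPz   [P -> P c P]
gPcPz => gqcPz   [P -> q]
gqcPz => gqcPcPz   [P -> P c P]
gqcPcPz => gqcPcPcPz   [P -> P c P]
gqcPcPcPz => gqcPcPcPcPz   [P -> P c P]
gqcPcPcPcPz => gqcccPcPcPz   [P -> c]
gqcccPcPcPz => gqcccccPcPz   [P -> c]
gqcccccPcPz => gqcccccccPz   [P -> c]
gqcccccccPz => gqccccccccz   [P -> c]

S=>gPz=>gPcPz=>gqcPz=>gqcPcPz=>gqcPcPcPz=>gqcPcPcPcPz=>gqcccPcPcPz=>gqcccccPcPz=>gqcccccccPz=>gqccccccccz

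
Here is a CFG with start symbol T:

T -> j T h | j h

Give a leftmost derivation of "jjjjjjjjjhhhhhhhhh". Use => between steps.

T => jTh   [T -> j T h]
jTh => jjThh   [T -> j T h]
jjThh => jjjThhh   [T -> j T h]
jjjThhh => jjjjThhhh   [T -> j T h]
jjjjThhhh => jjjjjThhhhh   [T -> j T h]
jjjjjThhhhh => jjjjjjThhhhhh   [T -> j T h]
jjjjjjThhhhhh => jjjjjjjThhhhhhh   [T -> j T h]
jjjjjjjThhhhhhh => jjjjjjjjThhhhhhhh   [T -> j T h]
jjjjjjjjThhhhhhhh => jjjjjjjjjhhhhhhhhh   [T -> j h]

T => jTh => jjThh => jjjThhh => jjjjThhhh => jjjjjThhhhh => jjjjjjThhhhhh => jjjjjjjThhhhhhh => jjjjjjjjThhhhhhhh => jjjjjjjjjhhhhhhhhh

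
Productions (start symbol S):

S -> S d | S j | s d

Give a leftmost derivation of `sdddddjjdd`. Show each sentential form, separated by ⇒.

S⇒Sd⇒Sdd⇒Sjdd⇒Sjjdd⇒Sdjjdd⇒Sddjjdd⇒Sdddjjdd⇒Sddddjjdd⇒sdddddjjdd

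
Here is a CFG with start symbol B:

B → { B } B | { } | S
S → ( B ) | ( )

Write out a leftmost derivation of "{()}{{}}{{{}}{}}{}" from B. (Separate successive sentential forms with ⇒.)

B ⇒ {B}B ⇒ {S}B ⇒ {()}B ⇒ {()}{B}B ⇒ {()}{{}}B ⇒ {()}{{}}{B}B ⇒ {()}{{}}{{B}B}B ⇒ {()}{{}}{{{}}B}B ⇒ {()}{{}}{{{}}{}}B ⇒ {()}{{}}{{{}}{}}{}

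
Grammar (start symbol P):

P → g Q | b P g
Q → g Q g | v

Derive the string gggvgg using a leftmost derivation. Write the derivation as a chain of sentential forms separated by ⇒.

P⇒gQ⇒ggQg⇒gggQgg⇒gggvgg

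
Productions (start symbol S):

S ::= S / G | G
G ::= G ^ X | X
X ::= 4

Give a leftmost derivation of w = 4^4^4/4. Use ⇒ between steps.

S ⇒ S/G   [S ::= S / G]
S/G ⇒ G/G   [S ::= G]
G/G ⇒ G^X/G   [G ::= G ^ X]
G^X/G ⇒ G^X^X/G   [G ::= G ^ X]
G^X^X/G ⇒ X^X^X/G   [G ::= X]
X^X^X/G ⇒ 4^X^X/G   [X ::= 4]
4^X^X/G ⇒ 4^4^X/G   [X ::= 4]
4^4^X/G ⇒ 4^4^4/G   [X ::= 4]
4^4^4/G ⇒ 4^4^4/X   [G ::= X]
4^4^4/X ⇒ 4^4^4/4   [X ::= 4]

S⇒S/G⇒G/G⇒G^X/G⇒G^X^X/G⇒X^X^X/G⇒4^X^X/G⇒4^4^X/G⇒4^4^4/G⇒4^4^4/X⇒4^4^4/4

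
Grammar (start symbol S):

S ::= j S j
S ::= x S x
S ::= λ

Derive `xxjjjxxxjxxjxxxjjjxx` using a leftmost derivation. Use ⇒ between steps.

S ⇒ xSx ⇒ xxSxx ⇒ xxjSjxx ⇒ xxjjSjjxx ⇒ xxjjjSjjjxx ⇒ xxjjjxSxjjjxx ⇒ xxjjjxxSxxjjjxx ⇒ xxjjjxxxSxxxjjjxx ⇒ xxjjjxxxjSjxxxjjjxx ⇒ xxjjjxxxjxSxjxxxjjjxx ⇒ xxjjjxxxjxxjxxxjjjxx

S ⇒ xSx   [S ::= x S x]
xSx ⇒ xxSxx   [S ::= x S x]
xxSxx ⇒ xxjSjxx   [S ::= j S j]
xxjSjxx ⇒ xxjjSjjxx   [S ::= j S j]
xxjjSjjxx ⇒ xxjjjSjjjxx   [S ::= j S j]
xxjjjSjjjxx ⇒ xxjjjxSxjjjxx   [S ::= x S x]
xxjjjxSxjjjxx ⇒ xxjjjxxSxxjjjxx   [S ::= x S x]
xxjjjxxSxxjjjxx ⇒ xxjjjxxxSxxxjjjxx   [S ::= x S x]
xxjjjxxxSxxxjjjxx ⇒ xxjjjxxxjSjxxxjjjxx   [S ::= j S j]
xxjjjxxxjSjxxxjjjxx ⇒ xxjjjxxxjxSxjxxxjjjxx   [S ::= x S x]
xxjjjxxxjxSxjxxxjjjxx ⇒ xxjjjxxxjxxjxxxjjjxx   [S ::= λ]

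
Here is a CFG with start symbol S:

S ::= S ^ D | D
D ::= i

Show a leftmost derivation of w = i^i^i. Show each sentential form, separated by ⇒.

S ⇒ S^D ⇒ S^D^D ⇒ D^D^D ⇒ i^D^D ⇒ i^i^D ⇒ i^i^i

S ⇒ S^D   [S ::= S ^ D]
S^D ⇒ S^D^D   [S ::= S ^ D]
S^D^D ⇒ D^D^D   [S ::= D]
D^D^D ⇒ i^D^D   [D ::= i]
i^D^D ⇒ i^i^D   [D ::= i]
i^i^D ⇒ i^i^i   [D ::= i]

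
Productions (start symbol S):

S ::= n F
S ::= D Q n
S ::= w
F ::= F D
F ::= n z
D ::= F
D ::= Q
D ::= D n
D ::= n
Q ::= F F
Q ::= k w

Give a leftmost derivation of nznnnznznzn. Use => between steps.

S => DQn => DnQn => FnQn => FDnQn => nzDnQn => nznnQn => nznnFFn => nznnFDFn => nznnnzDFn => nznnnzFFn => nznnnznzFn => nznnnznznzn

S => DQn   [S ::= D Q n]
DQn => DnQn   [D ::= D n]
DnQn => FnQn   [D ::= F]
FnQn => FDnQn   [F ::= F D]
FDnQn => nzDnQn   [F ::= n z]
nzDnQn => nznnQn   [D ::= n]
nznnQn => nznnFFn   [Q ::= F F]
nznnFFn => nznnFDFn   [F ::= F D]
nznnFDFn => nznnnzDFn   [F ::= n z]
nznnnzDFn => nznnnzFFn   [D ::= F]
nznnnzFFn => nznnnznzFn   [F ::= n z]
nznnnznzFn => nznnnznznzn   [F ::= n z]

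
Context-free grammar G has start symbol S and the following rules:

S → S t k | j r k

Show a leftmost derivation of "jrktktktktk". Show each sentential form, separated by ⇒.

S ⇒ Stk   [S → S t k]
Stk ⇒ Stktk   [S → S t k]
Stktk ⇒ Stktktk   [S → S t k]
Stktktk ⇒ Stktktktk   [S → S t k]
Stktktktk ⇒ jrktktktktk   [S → j r k]

S ⇒ Stk ⇒ Stktk ⇒ Stktktk ⇒ Stktktktk ⇒ jrktktktktk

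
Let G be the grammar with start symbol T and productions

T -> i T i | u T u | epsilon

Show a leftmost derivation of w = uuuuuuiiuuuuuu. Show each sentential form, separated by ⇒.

T ⇒ uTu   [T -> u T u]
uTu ⇒ uuTuu   [T -> u T u]
uuTuu ⇒ uuuTuuu   [T -> u T u]
uuuTuuu ⇒ uuuuTuuuu   [T -> u T u]
uuuuTuuuu ⇒ uuuuuTuuuuu   [T -> u T u]
uuuuuTuuuuu ⇒ uuuuuuTuuuuuu   [T -> u T u]
uuuuuuTuuuuuu ⇒ uuuuuuiTiuuuuuu   [T -> i T i]
uuuuuuiTiuuuuuu ⇒ uuuuuuiiuuuuuu   [T -> epsilon]

T ⇒ uTu ⇒ uuTuu ⇒ uuuTuuu ⇒ uuuuTuuuu ⇒ uuuuuTuuuuu ⇒ uuuuuuTuuuuuu ⇒ uuuuuuiTiuuuuuu ⇒ uuuuuuiiuuuuuu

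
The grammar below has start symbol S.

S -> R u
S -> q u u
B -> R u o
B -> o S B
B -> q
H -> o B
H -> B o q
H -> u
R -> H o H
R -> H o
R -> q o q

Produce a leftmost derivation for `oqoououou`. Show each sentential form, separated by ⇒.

S ⇒ Ru   [S -> R u]
Ru ⇒ HoHu   [R -> H o H]
HoHu ⇒ oBoHu   [H -> o B]
oBoHu ⇒ oqoHu   [B -> q]
oqoHu ⇒ oqooBu   [H -> o B]
oqooBu ⇒ oqooRuou   [B -> R u o]
oqooRuou ⇒ oqooHouou   [R -> H o]
oqooHouou ⇒ oqoououou   [H -> u]

S ⇒ Ru ⇒ HoHu ⇒ oBoHu ⇒ oqoHu ⇒ oqooBu ⇒ oqooRuou ⇒ oqooHouou ⇒ oqoououou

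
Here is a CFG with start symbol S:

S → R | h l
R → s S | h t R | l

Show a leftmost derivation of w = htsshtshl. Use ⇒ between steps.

S ⇒ R ⇒ htR ⇒ htsS ⇒ htsR ⇒ htssS ⇒ htssR ⇒ htsshtR ⇒ htsshtsS ⇒ htsshtshl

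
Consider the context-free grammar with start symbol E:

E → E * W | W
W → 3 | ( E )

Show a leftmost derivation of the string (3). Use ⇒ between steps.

E ⇒ W ⇒ (E) ⇒ (W) ⇒ (3)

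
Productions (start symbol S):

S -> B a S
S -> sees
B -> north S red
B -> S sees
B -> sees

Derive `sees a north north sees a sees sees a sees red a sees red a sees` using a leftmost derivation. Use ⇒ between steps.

S ⇒ B a S ⇒ sees a S ⇒ sees a B a S ⇒ sees a north S red a S ⇒ sees a north B a S red a S ⇒ sees a north north S red a S red a S ⇒ sees a north north B a S red a S red a S ⇒ sees a north north S sees a S red a S red a S ⇒ sees a north north B a S sees a S red a S red a S ⇒ sees a north north sees a S sees a S red a S red a S ⇒ sees a north north sees a sees sees a S red a S red a S ⇒ sees a north north sees a sees sees a sees red a S red a S ⇒ sees a north north sees a sees sees a sees red a sees red a S ⇒ sees a north north sees a sees sees a sees red a sees red a sees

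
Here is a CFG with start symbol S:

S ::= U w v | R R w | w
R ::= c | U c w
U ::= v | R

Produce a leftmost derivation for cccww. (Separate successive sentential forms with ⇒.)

S⇒RRw⇒cRw⇒cUcww⇒cRcww⇒cccww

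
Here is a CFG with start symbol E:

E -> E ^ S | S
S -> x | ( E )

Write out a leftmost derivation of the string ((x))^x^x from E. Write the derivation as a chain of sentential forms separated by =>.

E => E^S => E^S^S => S^S^S => (E)^S^S => (S)^S^S => ((E))^S^S => ((S))^S^S => ((x))^S^S => ((x))^x^S => ((x))^x^x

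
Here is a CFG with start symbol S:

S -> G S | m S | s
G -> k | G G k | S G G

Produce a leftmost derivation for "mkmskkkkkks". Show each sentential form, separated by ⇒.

S ⇒ mS ⇒ mGS ⇒ mGGkS ⇒ mGGkGkS ⇒ mSGGGkGkS ⇒ mGSGGGkGkS ⇒ mkSGGGkGkS ⇒ mkmSGGGkGkS ⇒ mkmsGGGkGkS ⇒ mkmskGGkGkS ⇒ mkmskkGkGkS ⇒ mkmskkkkGkS ⇒ mkmskkkkkkS ⇒ mkmskkkkkks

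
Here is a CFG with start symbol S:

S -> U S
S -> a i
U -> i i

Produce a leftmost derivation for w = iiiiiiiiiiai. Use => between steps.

S => US   [S -> U S]
US => iiS   [U -> i i]
iiS => iiUS   [S -> U S]
iiUS => iiiiS   [U -> i i]
iiiiS => iiiiUS   [S -> U S]
iiiiUS => iiiiiiS   [U -> i i]
iiiiiiS => iiiiiiUS   [S -> U S]
iiiiiiUS => iiiiiiiiS   [U -> i i]
iiiiiiiiS => iiiiiiiiUS   [S -> U S]
iiiiiiiiUS => iiiiiiiiiiS   [U -> i i]
iiiiiiiiiiS => iiiiiiiiiiai   [S -> a i]

S => US => iiS => iiUS => iiiiS => iiiiUS => iiiiiiS => iiiiiiUS => iiiiiiiiS => iiiiiiiiUS => iiiiiiiiiiS => iiiiiiiiiiai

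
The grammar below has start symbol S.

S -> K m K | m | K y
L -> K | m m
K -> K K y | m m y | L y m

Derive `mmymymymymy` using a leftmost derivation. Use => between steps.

S => Ky => Lymy => Kymy => Lymymy => Kymymy => Lymymymy => Kymymymy => Lymymymymy => mmymymymymy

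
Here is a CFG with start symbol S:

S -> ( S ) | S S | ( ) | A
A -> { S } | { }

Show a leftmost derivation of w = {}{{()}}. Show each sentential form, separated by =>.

S => SS => AS => {}S => {}A => {}{S} => {}{A} => {}{{S}} => {}{{()}}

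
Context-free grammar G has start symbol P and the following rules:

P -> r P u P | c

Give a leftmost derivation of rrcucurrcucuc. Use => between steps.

P => rPuP   [P -> r P u P]
rPuP => rrPuPuP   [P -> r P u P]
rrPuPuP => rrcuPuP   [P -> c]
rrcuPuP => rrcucuP   [P -> c]
rrcucuP => rrcucurPuP   [P -> r P u P]
rrcucurPuP => rrcucurrPuPuP   [P -> r P u P]
rrcucurrPuPuP => rrcucurrcuPuP   [P -> c]
rrcucurrcuPuP => rrcucurrcucuP   [P -> c]
rrcucurrcucuP => rrcucurrcucuc   [P -> c]

P=>rPuP=>rrPuPuP=>rrcuPuP=>rrcucuP=>rrcucurPuP=>rrcucurrPuPuP=>rrcucurrcuPuP=>rrcucurrcucuP=>rrcucurrcucuc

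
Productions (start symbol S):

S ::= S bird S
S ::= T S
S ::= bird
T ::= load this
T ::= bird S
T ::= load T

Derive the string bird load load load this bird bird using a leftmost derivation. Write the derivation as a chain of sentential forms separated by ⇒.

S ⇒ T S ⇒ bird S S ⇒ bird T S S ⇒ bird load T S S ⇒ bird load load T S S ⇒ bird load load load this S S ⇒ bird load load load this bird S ⇒ bird load load load this bird bird

S ⇒ T S   [S ::= T S]
T S ⇒ bird S S   [T ::= bird S]
bird S S ⇒ bird T S S   [S ::= T S]
bird T S S ⇒ bird load T S S   [T ::= load T]
bird load T S S ⇒ bird load load T S S   [T ::= load T]
bird load load T S S ⇒ bird load load load this S S   [T ::= load this]
bird load load load this S S ⇒ bird load load load this bird S   [S ::= bird]
bird load load load this bird S ⇒ bird load load load this bird bird   [S ::= bird]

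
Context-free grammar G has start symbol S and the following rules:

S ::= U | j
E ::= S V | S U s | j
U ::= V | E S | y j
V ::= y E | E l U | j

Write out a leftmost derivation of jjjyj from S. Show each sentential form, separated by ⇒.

S ⇒ U ⇒ ES ⇒ SVS ⇒ jVS ⇒ jjS ⇒ jjU ⇒ jjES ⇒ jjjS ⇒ jjjU ⇒ jjjyj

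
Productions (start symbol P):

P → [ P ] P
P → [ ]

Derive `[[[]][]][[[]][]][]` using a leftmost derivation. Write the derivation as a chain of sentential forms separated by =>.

P => [P]P   [P → [ P ] P]
[P]P => [[P]P]P   [P → [ P ] P]
[[P]P]P => [[[]]P]P   [P → [ ]]
[[[]]P]P => [[[]][]]P   [P → [ ]]
[[[]][]]P => [[[]][]][P]P   [P → [ P ] P]
[[[]][]][P]P => [[[]][]][[P]P]P   [P → [ P ] P]
[[[]][]][[P]P]P => [[[]][]][[[]]P]P   [P → [ ]]
[[[]][]][[[]]P]P => [[[]][]][[[]][]]P   [P → [ ]]
[[[]][]][[[]][]]P => [[[]][]][[[]][]][]   [P → [ ]]

P => [P]P => [[P]P]P => [[[]]P]P => [[[]][]]P => [[[]][]][P]P => [[[]][]][[P]P]P => [[[]][]][[[]]P]P => [[[]][]][[[]][]]P => [[[]][]][[[]][]][]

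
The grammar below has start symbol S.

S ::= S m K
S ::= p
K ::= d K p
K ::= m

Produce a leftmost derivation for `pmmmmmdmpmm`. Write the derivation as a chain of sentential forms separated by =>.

S => SmK => SmKmK => SmKmKmK => SmKmKmKmK => pmKmKmKmK => pmmmKmKmK => pmmmmmKmK => pmmmmmdKpmK => pmmmmmdmpmK => pmmmmmdmpmm

S => SmK   [S ::= S m K]
SmK => SmKmK   [S ::= S m K]
SmKmK => SmKmKmK   [S ::= S m K]
SmKmKmK => SmKmKmKmK   [S ::= S m K]
SmKmKmKmK => pmKmKmKmK   [S ::= p]
pmKmKmKmK => pmmmKmKmK   [K ::= m]
pmmmKmKmK => pmmmmmKmK   [K ::= m]
pmmmmmKmK => pmmmmmdKpmK   [K ::= d K p]
pmmmmmdKpmK => pmmmmmdmpmK   [K ::= m]
pmmmmmdmpmK => pmmmmmdmpmm   [K ::= m]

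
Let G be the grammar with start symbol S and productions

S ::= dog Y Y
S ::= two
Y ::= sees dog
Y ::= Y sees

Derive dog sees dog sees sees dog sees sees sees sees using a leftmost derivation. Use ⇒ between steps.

S ⇒ dog Y Y ⇒ dog Y sees Y ⇒ dog sees dog sees Y ⇒ dog sees dog sees Y sees ⇒ dog sees dog sees Y sees sees ⇒ dog sees dog sees Y sees sees sees ⇒ dog sees dog sees Y sees sees sees sees ⇒ dog sees dog sees sees dog sees sees sees sees

S ⇒ dog Y Y   [S ::= dog Y Y]
dog Y Y ⇒ dog Y sees Y   [Y ::= Y sees]
dog Y sees Y ⇒ dog sees dog sees Y   [Y ::= sees dog]
dog sees dog sees Y ⇒ dog sees dog sees Y sees   [Y ::= Y sees]
dog sees dog sees Y sees ⇒ dog sees dog sees Y sees sees   [Y ::= Y sees]
dog sees dog sees Y sees sees ⇒ dog sees dog sees Y sees sees sees   [Y ::= Y sees]
dog sees dog sees Y sees sees sees ⇒ dog sees dog sees Y sees sees sees sees   [Y ::= Y sees]
dog sees dog sees Y sees sees sees sees ⇒ dog sees dog sees sees dog sees sees sees sees   [Y ::= sees dog]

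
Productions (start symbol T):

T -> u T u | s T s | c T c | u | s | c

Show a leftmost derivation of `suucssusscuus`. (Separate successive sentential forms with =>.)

T => sTs   [T -> s T s]
sTs => suTus   [T -> u T u]
suTus => suuTuus   [T -> u T u]
suuTuus => suucTcuus   [T -> c T c]
suucTcuus => suucsTscuus   [T -> s T s]
suucsTscuus => suucssTsscuus   [T -> s T s]
suucssTsscuus => suucssusscuus   [T -> u]

T => sTs => suTus => suuTuus => suucTcuus => suucsTscuus => suucssTsscuus => suucssusscuus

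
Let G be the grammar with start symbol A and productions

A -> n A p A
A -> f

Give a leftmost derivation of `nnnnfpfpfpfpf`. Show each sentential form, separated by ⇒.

A ⇒ nApA   [A -> n A p A]
nApA ⇒ nnApApA   [A -> n A p A]
nnApApA ⇒ nnnApApApA   [A -> n A p A]
nnnApApApA ⇒ nnnnApApApApA   [A -> n A p A]
nnnnApApApApA ⇒ nnnnfpApApApA   [A -> f]
nnnnfpApApApA ⇒ nnnnfpfpApApA   [A -> f]
nnnnfpfpApApA ⇒ nnnnfpfpfpApA   [A -> f]
nnnnfpfpfpApA ⇒ nnnnfpfpfpfpA   [A -> f]
nnnnfpfpfpfpA ⇒ nnnnfpfpfpfpf   [A -> f]

A ⇒ nApA ⇒ nnApApA ⇒ nnnApApApA ⇒ nnnnApApApApA ⇒ nnnnfpApApApA ⇒ nnnnfpfpApApA ⇒ nnnnfpfpfpApA ⇒ nnnnfpfpfpfpA ⇒ nnnnfpfpfpfpf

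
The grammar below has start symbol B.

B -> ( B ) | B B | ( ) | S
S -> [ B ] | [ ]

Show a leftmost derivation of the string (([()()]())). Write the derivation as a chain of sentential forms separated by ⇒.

B ⇒ (B)   [B -> ( B )]
(B) ⇒ ((B))   [B -> ( B )]
((B)) ⇒ ((BB))   [B -> B B]
((BB)) ⇒ ((SB))   [B -> S]
((SB)) ⇒ (([B]B))   [S -> [ B ]]
(([B]B)) ⇒ (([BB]B))   [B -> B B]
(([BB]B)) ⇒ (([()B]B))   [B -> ( )]
(([()B]B)) ⇒ (([()()]B))   [B -> ( )]
(([()()]B)) ⇒ (([()()]()))   [B -> ( )]

B ⇒ (B) ⇒ ((B)) ⇒ ((BB)) ⇒ ((SB)) ⇒ (([B]B)) ⇒ (([BB]B)) ⇒ (([()B]B)) ⇒ (([()()]B)) ⇒ (([()()]()))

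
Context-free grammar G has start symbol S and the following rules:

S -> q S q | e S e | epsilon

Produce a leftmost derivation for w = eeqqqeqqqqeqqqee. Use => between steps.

S => eSe => eeSee => eeqSqee => eeqqSqqee => eeqqqSqqqee => eeqqqeSeqqqee => eeqqqeqSqeqqqee => eeqqqeqqSqqeqqqee => eeqqqeqqqqeqqqee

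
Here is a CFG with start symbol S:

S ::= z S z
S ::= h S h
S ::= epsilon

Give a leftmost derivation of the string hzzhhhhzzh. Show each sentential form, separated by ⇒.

S ⇒ hSh ⇒ hzSzh ⇒ hzzSzzh ⇒ hzzhShzzh ⇒ hzzhhShhzzh ⇒ hzzhhhhzzh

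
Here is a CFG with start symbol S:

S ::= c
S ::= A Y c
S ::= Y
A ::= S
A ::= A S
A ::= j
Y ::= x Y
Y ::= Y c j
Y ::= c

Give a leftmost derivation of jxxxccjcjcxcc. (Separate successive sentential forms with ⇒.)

S⇒AYc⇒SYc⇒AYcYc⇒jYcYc⇒jxYcYc⇒jxxYcYc⇒jxxYcjcYc⇒jxxxYcjcYc⇒jxxxYcjcjcYc⇒jxxxccjcjcYc⇒jxxxccjcjcxYc⇒jxxxccjcjcxcc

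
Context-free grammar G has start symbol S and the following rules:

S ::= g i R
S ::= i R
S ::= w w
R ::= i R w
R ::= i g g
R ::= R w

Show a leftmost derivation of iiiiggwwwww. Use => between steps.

S=>iR=>iRw=>iiRww=>iiRwww=>iiRwwww=>iiiRwwwww=>iiiiggwwwww

S => iR   [S ::= i R]
iR => iRw   [R ::= R w]
iRw => iiRww   [R ::= i R w]
iiRww => iiRwww   [R ::= R w]
iiRwww => iiRwwww   [R ::= R w]
iiRwwww => iiiRwwwww   [R ::= i R w]
iiiRwwwww => iiiiggwwwww   [R ::= i g g]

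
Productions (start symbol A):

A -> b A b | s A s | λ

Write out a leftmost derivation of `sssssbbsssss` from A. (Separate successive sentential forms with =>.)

A => sAs   [A -> s A s]
sAs => ssAss   [A -> s A s]
ssAss => sssAsss   [A -> s A s]
sssAsss => ssssAssss   [A -> s A s]
ssssAssss => sssssAsssss   [A -> s A s]
sssssAsssss => sssssbAbsssss   [A -> b A b]
sssssbAbsssss => sssssbbsssss   [A -> λ]

A => sAs => ssAss => sssAsss => ssssAssss => sssssAsssss => sssssbAbsssss => sssssbbsssss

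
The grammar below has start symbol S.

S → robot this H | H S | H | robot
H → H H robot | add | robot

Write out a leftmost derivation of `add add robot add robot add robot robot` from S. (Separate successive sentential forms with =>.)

S => H S => H H robot S => H H robot H robot S => H H robot H robot H robot S => add H robot H robot H robot S => add add robot H robot H robot S => add add robot add robot H robot S => add add robot add robot add robot S => add add robot add robot add robot robot

S => H S   [S → H S]
H S => H H robot S   [H → H H robot]
H H robot S => H H robot H robot S   [H → H H robot]
H H robot H robot S => H H robot H robot H robot S   [H → H H robot]
H H robot H robot H robot S => add H robot H robot H robot S   [H → add]
add H robot H robot H robot S => add add robot H robot H robot S   [H → add]
add add robot H robot H robot S => add add robot add robot H robot S   [H → add]
add add robot add robot H robot S => add add robot add robot add robot S   [H → add]
add add robot add robot add robot S => add add robot add robot add robot robot   [S → robot]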